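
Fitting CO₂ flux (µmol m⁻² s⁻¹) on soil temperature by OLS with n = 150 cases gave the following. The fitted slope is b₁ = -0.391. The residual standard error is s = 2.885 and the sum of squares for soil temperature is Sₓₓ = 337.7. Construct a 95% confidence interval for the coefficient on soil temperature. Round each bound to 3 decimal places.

SE(b₁) = s/√Sₓₓ = 2.885/√337.7 = 0.156993.
df = n − 2 = 148.
t* = t_{0.025, 148} = 1.976122.
Margin = t* × SE = 1.976122 × 0.156993 = 0.31024.
CI: -0.391 ± 0.31024 → (-0.701, -0.081).
With 95% confidence, each one-unit increase in soil temperature is associated with a change of between -0.701 and -0.081 µmol m⁻² s⁻¹ in CO₂ flux.

(-0.701, -0.081)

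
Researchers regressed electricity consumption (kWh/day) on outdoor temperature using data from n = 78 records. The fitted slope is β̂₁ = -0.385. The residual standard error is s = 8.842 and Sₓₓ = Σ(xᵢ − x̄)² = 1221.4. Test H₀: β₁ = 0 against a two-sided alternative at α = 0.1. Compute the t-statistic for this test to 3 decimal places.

SE(β̂₁) = s/√Sₓₓ = 8.842/√1221.4 = 0.253001.
t = -0.385 / 0.253001 = -1.522.
df = n − 2 = 76.
Two-sided p ≈ 0.1322, which is ≥ 0.1, so fail to reject H₀.
The data do not give significant evidence of an association between outdoor temperature and electricity consumption.

t = -1.522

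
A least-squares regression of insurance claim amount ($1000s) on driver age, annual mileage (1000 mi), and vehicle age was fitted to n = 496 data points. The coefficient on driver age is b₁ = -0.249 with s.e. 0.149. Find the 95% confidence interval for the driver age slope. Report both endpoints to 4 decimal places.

(-0.5418, 0.0438)

df = n − k − 1 = 496 − 3 − 1 = 492.
t* = t_{0.025, 492} = 1.964797.
Margin = t* × SE = 1.964797 × 0.149 = 0.292755.
CI: -0.249 ± 0.292755 → (-0.5418, 0.0438).
With 95% confidence, each one-unit increase in driver age is associated with a change of between -0.5418 and 0.0438 $1000s in insurance claim amount, holding the other predictors fixed.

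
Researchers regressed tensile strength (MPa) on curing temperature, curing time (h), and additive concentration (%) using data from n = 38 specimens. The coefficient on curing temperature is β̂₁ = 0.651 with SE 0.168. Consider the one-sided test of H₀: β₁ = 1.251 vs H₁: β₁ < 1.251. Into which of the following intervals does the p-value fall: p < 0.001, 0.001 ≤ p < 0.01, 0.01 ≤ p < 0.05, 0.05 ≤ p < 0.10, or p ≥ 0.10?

t = (0.651 − 1.251) / 0.168 = -3.571.
df = n − k − 1 = 38 − 3 − 1 = 34.
One-sided p = P(T_{34} < t) ≈ 0.0005.
So p < 0.001.

p < 0.001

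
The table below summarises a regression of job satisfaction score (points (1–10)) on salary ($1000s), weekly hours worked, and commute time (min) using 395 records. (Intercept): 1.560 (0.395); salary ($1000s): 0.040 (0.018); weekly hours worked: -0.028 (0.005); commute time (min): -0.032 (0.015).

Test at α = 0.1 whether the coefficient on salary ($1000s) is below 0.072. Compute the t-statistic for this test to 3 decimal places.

Read off: b = 0.040, SE = 0.018 for salary ($1000s).
H₀: β₁ = 0.072 vs H₁: β₁ < 0.072.
t = (0.040 − 0.072) / 0.018 = -1.778.
df = n − k − 1 = 395 − 3 − 1 = 391.
One-sided p ≈ 0.0381, which is < 0.1, so reject H₀.
There is evidence that the true slope on salary ($1000s) is below 0.072 points (1–10) per unit, holding the other predictors fixed.

t = -1.778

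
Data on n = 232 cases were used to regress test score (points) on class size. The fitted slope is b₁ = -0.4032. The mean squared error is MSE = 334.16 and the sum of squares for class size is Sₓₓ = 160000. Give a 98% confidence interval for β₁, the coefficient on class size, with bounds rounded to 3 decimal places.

SE(b₁) = √(MSE/Sₓₓ) = √(334.16/160000) = 0.0457001.
df = n − 2 = 230.
t* = t_{0.01, 230} = 2.34267.
Margin = t* × SE = 2.34267 × 0.0457001 = 0.10706.
CI: -0.4032 ± 0.10706 → (-0.510, -0.296).
With 98% confidence, each one-unit increase in class size is associated with a change of between -0.510 and -0.296 points in test score.

(-0.510, -0.296)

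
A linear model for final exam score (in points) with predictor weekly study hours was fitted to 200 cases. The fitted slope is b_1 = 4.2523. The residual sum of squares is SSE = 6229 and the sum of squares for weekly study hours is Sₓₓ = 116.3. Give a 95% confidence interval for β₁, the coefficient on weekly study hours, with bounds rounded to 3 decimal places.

MSE = SSE/(n − 2) = 6229/198 = 31.4596.
SE(b_1) = √(MSE/Sₓₓ) = √(31.4596/116.3) = 0.5201.
df = n − 2 = 198.
t* = t_{0.025, 198} = 1.972017.
Margin = t* × SE = 1.972017 × 0.5201 = 1.02565.
CI: 4.2523 ± 1.02565 → (3.227, 5.278).
With 95% confidence, each one-unit increase in weekly study hours is associated with a change of between 3.227 and 5.278 points in final exam score.

(3.227, 5.278)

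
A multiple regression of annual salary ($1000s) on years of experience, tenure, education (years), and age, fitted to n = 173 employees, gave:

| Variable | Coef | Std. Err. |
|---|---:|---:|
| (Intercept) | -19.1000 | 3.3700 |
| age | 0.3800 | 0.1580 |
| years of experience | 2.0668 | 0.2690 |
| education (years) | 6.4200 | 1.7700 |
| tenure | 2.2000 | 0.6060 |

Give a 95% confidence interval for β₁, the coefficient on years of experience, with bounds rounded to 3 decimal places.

(1.536, 2.598)

Read off: b = 2.0668, SE = 0.2690 for years of experience.
df = n − k − 1 = 173 − 4 − 1 = 168.
t* = t_{0.025, 168} = 1.974185.
Margin = t* × SE = 1.974185 × 0.2690 = 0.53106.
CI: 2.0668 ± 0.53106 → (1.536, 2.598).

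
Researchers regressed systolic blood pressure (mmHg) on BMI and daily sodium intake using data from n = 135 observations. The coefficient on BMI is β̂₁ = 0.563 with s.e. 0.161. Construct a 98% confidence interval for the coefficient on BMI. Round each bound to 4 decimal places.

(0.1839, 0.9421)

df = n − k − 1 = 135 − 2 − 1 = 132.
t* = t_{0.01, 132} = 2.35493.
Margin = t* × SE = 2.35493 × 0.161 = 0.379144.
CI: 0.563 ± 0.379144 → (0.1839, 0.9421).
With 98% confidence, each one-unit increase in BMI is associated with a change of between 0.1839 and 0.9421 mmHg in systolic blood pressure, holding the other predictors fixed.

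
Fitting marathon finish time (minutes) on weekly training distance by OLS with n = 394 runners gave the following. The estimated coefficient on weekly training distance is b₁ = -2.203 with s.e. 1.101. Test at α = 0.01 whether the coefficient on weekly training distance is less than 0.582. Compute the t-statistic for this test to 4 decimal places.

H₀: β₁ = 0.582 vs H₁: β₁ < 0.582.
t = (b₁ − β₁⁰)/SE = (-2.203 − 0.582) / 1.101 = -2.5295.
df = n − 2 = 394 − 2 = 392.
One-sided p ≈ 0.0059, which is < 0.01, so reject H₀.
There is evidence that the true slope on weekly training distance is below 0.582 minutes per unit.

t = -2.5295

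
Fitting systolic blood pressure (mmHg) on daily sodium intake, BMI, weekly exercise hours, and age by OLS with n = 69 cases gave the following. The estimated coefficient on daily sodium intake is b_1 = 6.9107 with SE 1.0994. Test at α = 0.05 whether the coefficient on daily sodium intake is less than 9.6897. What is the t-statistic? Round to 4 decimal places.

H₀: β₁ = 9.6897 vs H₁: β₁ < 9.6897.
t = (b_1 − β₁⁰)/SE = (6.9107 − 9.6897) / 1.0994 = -2.5277.
df = n − k − 1 = 69 − 4 − 1 = 64.
One-sided p ≈ 0.0070, which is < 0.05, so reject H₀.
There is evidence that the true slope on daily sodium intake is below 9.6897 mmHg per unit, holding the other predictors fixed.

t = -2.5277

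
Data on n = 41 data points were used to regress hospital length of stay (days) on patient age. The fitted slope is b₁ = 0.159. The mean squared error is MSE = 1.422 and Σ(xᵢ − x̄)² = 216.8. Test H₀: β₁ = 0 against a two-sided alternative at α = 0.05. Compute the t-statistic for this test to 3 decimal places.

t = 1.963

SE(b₁) = √(MSE/Sₓₓ) = √(1.422/216.8) = 0.0809879.
t = 0.159 / 0.0809879 = 1.963.
df = n − 2 = 39.
Two-sided p ≈ 0.0568, which is ≥ 0.05, so fail to reject H₀.
The data do not give significant evidence of an association between patient age and hospital length of stay.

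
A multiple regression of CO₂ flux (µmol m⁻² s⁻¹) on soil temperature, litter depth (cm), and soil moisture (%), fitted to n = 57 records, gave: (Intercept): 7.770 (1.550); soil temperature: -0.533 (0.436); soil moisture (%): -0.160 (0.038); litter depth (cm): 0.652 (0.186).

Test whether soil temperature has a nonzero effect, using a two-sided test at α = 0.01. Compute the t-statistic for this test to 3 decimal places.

Read off: b = -0.533, SE = 0.436 for soil temperature.
H₀: β₁ = 0 vs H₁: β₁ ≠ 0.
t = -0.533 / 0.436 = -1.222.
df = n − k − 1 = 57 − 3 − 1 = 53.
Two-sided p ≈ 0.2269, which is ≥ 0.01, so fail to reject H₀.
The data do not give significant evidence of an association between soil temperature and CO₂ flux, after adjusting for the other predictors.

t = -1.222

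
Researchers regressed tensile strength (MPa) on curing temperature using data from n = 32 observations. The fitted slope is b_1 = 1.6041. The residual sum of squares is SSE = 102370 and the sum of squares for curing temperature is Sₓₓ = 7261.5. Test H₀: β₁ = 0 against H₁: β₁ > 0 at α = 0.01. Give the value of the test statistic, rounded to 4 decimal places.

MSE = SSE/(n − 2) = 102370/30 = 3412.33.
SE(b_1) = √(MSE/Sₓₓ) = √(3412.33/7261.5) = 0.685508.
t = 1.6041 / 0.685508 = 2.3400.
df = n − 2 = 30.
One-sided p ≈ 0.0131, which is ≥ 0.01, so fail to reject H₀.
The data do not give significant evidence that the true slope on curing temperature is positive.

t = 2.3400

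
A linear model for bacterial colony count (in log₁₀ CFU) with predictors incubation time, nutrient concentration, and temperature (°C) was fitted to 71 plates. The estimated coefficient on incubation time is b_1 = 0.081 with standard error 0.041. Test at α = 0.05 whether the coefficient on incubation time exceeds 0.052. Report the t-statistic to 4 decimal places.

t = 0.7073

H₀: β₁ = 0.052 vs H₁: β₁ > 0.052.
t = (b_1 − β₁⁰)/SE = (0.081 − 0.052) / 0.041 = 0.7073.
df = n − k − 1 = 71 − 3 − 1 = 67.
One-sided p ≈ 0.2409, which is ≥ 0.05, so fail to reject H₀.
The data do not give significant evidence that the true slope on incubation time exceeds 0.052 log₁₀ CFU per unit, holding the other predictors fixed.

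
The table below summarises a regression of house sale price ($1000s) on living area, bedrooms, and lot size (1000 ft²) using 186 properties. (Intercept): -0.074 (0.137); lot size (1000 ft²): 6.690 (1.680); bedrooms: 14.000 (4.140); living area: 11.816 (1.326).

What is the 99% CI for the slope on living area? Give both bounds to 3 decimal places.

Read off: b = 11.816, SE = 1.326 for living area.
df = n − k − 1 = 186 − 3 − 1 = 182.
t* = t_{0.005, 182} = 2.603112.
Margin = t* × SE = 2.603112 × 1.326 = 3.45173.
CI: 11.816 ± 3.45173 → (8.364, 15.268).

(8.364, 15.268)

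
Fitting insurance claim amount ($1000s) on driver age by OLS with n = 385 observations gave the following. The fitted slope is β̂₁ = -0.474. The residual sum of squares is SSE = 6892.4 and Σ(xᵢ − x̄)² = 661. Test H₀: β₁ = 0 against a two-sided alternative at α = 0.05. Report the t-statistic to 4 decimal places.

MSE = SSE/(n − 2) = 6892.4/383 = 17.9958.
SE(β̂₁) = √(MSE/Sₓₓ) = √(17.9958/661) = 0.165.
t = -0.474 / 0.165 = -2.8727.
df = n − 2 = 383.
Two-sided p ≈ 0.0043, which is < 0.05, so reject H₀.
There is evidence that driver age is associated with insurance claim amount.

t = -2.8727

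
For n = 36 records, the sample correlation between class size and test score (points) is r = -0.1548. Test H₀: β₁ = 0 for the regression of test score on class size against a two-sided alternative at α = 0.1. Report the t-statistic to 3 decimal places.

t = r·√(n − 2)/√(1 − r²) = -0.1548·√34/√0.976037 = -0.914.
df = n − 2 = 34.
Two-sided p ≈ 0.3673, which is ≥ 0.1, so fail to reject H₀.
The data do not give significant evidence of a linear association between class size and test score.

t = -0.914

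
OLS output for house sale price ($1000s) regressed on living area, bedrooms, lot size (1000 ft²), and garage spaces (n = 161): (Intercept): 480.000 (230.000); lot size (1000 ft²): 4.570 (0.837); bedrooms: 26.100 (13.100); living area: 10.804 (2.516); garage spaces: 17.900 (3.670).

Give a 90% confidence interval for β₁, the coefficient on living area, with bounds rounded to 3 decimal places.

(6.641, 14.967)

Read off: b = 10.804, SE = 2.516 for living area.
df = n − k − 1 = 161 − 4 − 1 = 156.
t* = t_{0.05, 156} = 1.65468.
Margin = t* × SE = 1.65468 × 2.516 = 4.16317.
CI: 10.804 ± 4.16317 → (6.641, 14.967).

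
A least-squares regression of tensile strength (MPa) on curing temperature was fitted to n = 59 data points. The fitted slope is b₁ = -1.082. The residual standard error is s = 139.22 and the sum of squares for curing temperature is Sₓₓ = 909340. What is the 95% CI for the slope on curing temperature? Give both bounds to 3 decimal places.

(-1.374, -0.790)

SE(b₁) = s/√Sₓₓ = 139.22/√909340 = 0.145995.
df = n − 2 = 57.
t* = t_{0.025, 57} = 2.002465.
Margin = t* × SE = 2.002465 × 0.145995 = 0.29235.
CI: -1.082 ± 0.29235 → (-1.374, -0.790).
With 95% confidence, each one-unit increase in curing temperature is associated with a change of between -1.374 and -0.790 MPa in tensile strength.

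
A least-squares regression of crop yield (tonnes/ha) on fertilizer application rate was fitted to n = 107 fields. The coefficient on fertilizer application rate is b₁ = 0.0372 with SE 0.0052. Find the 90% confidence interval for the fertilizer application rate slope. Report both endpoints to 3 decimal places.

df = n − 2 = 107 − 2 = 105.
t* = t_{0.05, 105} = 1.659495.
Margin = t* × SE = 1.659495 × 0.0052 = 0.00863.
CI: 0.0372 ± 0.00863 → (0.029, 0.046).
With 90% confidence, each one-unit increase in fertilizer application rate is associated with a change of between 0.029 and 0.046 tonnes/ha in crop yield.

(0.029, 0.046)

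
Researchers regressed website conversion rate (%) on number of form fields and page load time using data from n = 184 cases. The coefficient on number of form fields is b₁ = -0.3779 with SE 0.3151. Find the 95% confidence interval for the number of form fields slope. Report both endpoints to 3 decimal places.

(-1.000, 0.244)

df = n − k − 1 = 184 − 2 − 1 = 181.
t* = t_{0.025, 181} = 1.973157.
Margin = t* × SE = 1.973157 × 0.3151 = 0.62174.
CI: -0.3779 ± 0.62174 → (-1.000, 0.244).
With 95% confidence, each one-unit increase in number of form fields is associated with a change of between -1.000 and 0.244 % in website conversion rate, holding the other predictors fixed.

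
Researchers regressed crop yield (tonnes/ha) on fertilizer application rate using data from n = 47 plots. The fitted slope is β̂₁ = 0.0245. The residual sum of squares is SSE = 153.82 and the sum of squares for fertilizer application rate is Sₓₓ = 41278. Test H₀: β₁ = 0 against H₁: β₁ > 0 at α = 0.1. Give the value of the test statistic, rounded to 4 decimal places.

t = 2.6923

MSE = SSE/(n − 2) = 153.82/45 = 3.41822.
SE(β̂₁) = √(MSE/Sₓₓ) = √(3.41822/41278) = 0.00909999.
t = 0.0245 / 0.00909999 = 2.6923.
df = n − 2 = 45.
One-sided p ≈ 0.0050, which is < 0.1, so reject H₀.
There is evidence that the true slope on fertilizer application rate is positive.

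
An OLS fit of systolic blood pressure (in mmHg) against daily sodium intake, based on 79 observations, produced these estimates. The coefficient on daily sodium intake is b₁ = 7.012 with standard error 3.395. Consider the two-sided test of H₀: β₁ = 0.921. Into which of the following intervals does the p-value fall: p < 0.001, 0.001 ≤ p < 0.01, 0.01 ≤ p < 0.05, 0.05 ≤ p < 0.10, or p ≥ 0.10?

t = (7.012 − 0.921) / 3.395 = 1.794.
df = n − 2 = 79 − 2 = 77.
Two-sided p = 2·P(T_{77} > |t|) ≈ 0.0767.
So 0.05 ≤ p < 0.10.

0.05 ≤ p < 0.10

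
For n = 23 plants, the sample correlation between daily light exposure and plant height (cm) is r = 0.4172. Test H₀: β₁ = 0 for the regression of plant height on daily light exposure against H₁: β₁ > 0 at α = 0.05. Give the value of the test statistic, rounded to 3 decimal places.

t = 2.104

t = r·√(n − 2)/√(1 − r²) = 0.4172·√21/√0.825944 = 2.104.
df = n − 2 = 21.
One-sided p ≈ 0.0238, which is < 0.05, so reject H₀.
There is evidence of a linear association between daily light exposure and plant height.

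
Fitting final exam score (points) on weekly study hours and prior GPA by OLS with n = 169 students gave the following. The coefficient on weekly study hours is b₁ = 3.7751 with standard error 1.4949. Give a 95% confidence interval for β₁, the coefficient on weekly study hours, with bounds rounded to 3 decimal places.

(0.824, 6.727)

df = n − k − 1 = 169 − 2 − 1 = 166.
t* = t_{0.025, 166} = 1.974358.
Margin = t* × SE = 1.974358 × 1.4949 = 2.95147.
CI: 3.7751 ± 2.95147 → (0.824, 6.727).
With 95% confidence, each one-unit increase in weekly study hours is associated with a change of between 0.824 and 6.727 points in final exam score, holding the other predictors fixed.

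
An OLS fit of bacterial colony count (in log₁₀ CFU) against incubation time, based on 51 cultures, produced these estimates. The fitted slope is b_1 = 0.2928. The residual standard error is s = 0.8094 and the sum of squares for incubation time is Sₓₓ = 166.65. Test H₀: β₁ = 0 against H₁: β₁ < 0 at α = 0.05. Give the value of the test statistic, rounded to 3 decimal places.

SE(b_1) = s/√Sₓₓ = 0.8094/√166.65 = 0.062699.
t = 0.2928 / 0.062699 = 4.670.
df = n − 2 = 49.
One-sided p ≈ 1.0000, which is ≥ 0.05, so fail to reject H₀.
The data do not give significant evidence that the true slope on incubation time is negative.

t = 4.670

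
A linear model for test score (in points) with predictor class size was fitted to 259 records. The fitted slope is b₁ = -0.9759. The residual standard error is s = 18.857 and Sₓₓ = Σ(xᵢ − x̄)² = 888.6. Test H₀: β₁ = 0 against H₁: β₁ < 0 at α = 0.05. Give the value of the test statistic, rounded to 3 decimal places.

t = -1.543

SE(b₁) = s/√Sₓₓ = 18.857/√888.6 = 0.632586.
t = -0.9759 / 0.632586 = -1.543.
df = n − 2 = 257.
One-sided p ≈ 0.0621, which is ≥ 0.05, so fail to reject H₀.
The data do not give significant evidence that the true slope on class size is negative.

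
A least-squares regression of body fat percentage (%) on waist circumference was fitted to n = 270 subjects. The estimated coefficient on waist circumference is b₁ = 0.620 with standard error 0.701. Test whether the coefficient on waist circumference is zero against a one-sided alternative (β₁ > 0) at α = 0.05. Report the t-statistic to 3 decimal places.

H₀: β₁ = 0 vs H₁: β₁ > 0.
t = (b₁ − β₁⁰)/SE = 0.620 / 0.701 = 0.884.
df = n − 2 = 270 − 2 = 268.
One-sided p ≈ 0.1886, which is ≥ 0.05, so fail to reject H₀.
The data do not give significant evidence that the true slope on waist circumference is positive.

t = 0.884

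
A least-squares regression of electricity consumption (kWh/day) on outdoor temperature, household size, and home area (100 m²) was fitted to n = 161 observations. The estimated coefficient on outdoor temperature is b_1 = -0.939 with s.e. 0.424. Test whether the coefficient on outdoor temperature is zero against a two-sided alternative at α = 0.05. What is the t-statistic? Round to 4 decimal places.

H₀: β₁ = 0 vs H₁: β₁ ≠ 0.
t = (b_1 − β₁⁰)/SE = -0.939 / 0.424 = -2.2146.
df = n − k − 1 = 161 − 3 − 1 = 157.
Two-sided p ≈ 0.0282, which is < 0.05, so reject H₀.
There is evidence that outdoor temperature is associated with electricity consumption, holding the other predictors fixed.

t = -2.2146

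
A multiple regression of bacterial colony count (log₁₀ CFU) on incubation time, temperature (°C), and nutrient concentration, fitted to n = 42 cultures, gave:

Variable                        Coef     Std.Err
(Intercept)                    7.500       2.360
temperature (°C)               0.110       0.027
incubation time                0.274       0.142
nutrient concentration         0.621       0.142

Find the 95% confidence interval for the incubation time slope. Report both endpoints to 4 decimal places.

(-0.0135, 0.5615)

Read off: b = 0.274, SE = 0.142 for incubation time.
df = n − k − 1 = 42 − 3 − 1 = 38.
t* = t_{0.025, 38} = 2.024394.
Margin = t* × SE = 2.024394 × 0.142 = 0.287464.
CI: 0.274 ± 0.287464 → (-0.0135, 0.5615).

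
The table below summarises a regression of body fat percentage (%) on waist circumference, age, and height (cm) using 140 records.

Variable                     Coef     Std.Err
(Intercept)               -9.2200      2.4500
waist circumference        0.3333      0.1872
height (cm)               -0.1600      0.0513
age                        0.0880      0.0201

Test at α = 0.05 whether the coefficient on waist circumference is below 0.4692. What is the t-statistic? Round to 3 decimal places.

t = -0.726

Read off: b = 0.3333, SE = 0.1872 for waist circumference.
H₀: β₁ = 0.4692 vs H₁: β₁ < 0.4692.
t = (0.3333 − 0.4692) / 0.1872 = -0.726.
df = n − k − 1 = 140 − 3 − 1 = 136.
One-sided p ≈ 0.2346, which is ≥ 0.05, so fail to reject H₀.
The data do not give significant evidence that the true slope on waist circumference is below 0.4692 % per unit, holding the other predictors fixed.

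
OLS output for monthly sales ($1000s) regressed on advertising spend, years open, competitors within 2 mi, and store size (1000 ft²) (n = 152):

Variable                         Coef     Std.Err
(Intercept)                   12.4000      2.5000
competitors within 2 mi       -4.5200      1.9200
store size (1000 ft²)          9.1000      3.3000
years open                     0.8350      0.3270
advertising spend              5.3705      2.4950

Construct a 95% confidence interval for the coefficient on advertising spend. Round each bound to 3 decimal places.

Read off: b = 5.3705, SE = 2.4950 for advertising spend.
df = n − k − 1 = 152 − 4 − 1 = 147.
t* = t_{0.025, 147} = 1.976233.
Margin = t* × SE = 1.976233 × 2.4950 = 4.93070.
CI: 5.3705 ± 4.93070 → (0.440, 10.301).

(0.440, 10.301)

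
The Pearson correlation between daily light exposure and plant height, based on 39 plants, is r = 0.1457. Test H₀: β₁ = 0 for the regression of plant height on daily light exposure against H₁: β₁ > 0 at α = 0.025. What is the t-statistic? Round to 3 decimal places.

t = 0.896

t = r·√(n − 2)/√(1 − r²) = 0.1457·√37/√0.978772 = 0.896.
df = n − 2 = 37.
One-sided p ≈ 0.1881, which is ≥ 0.025, so fail to reject H₀.
The data do not give significant evidence of a linear association between daily light exposure and plant height.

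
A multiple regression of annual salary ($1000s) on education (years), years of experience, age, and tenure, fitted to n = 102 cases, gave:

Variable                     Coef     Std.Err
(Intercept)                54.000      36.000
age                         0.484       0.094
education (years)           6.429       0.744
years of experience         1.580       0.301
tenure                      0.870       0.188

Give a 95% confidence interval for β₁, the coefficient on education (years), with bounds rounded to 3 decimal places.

Read off: b = 6.429, SE = 0.744 for education (years).
df = n − k − 1 = 102 − 4 − 1 = 97.
t* = t_{0.025, 97} = 1.984723.
Margin = t* × SE = 1.984723 × 0.744 = 1.47663.
CI: 6.429 ± 1.47663 → (4.952, 7.906).

(4.952, 7.906)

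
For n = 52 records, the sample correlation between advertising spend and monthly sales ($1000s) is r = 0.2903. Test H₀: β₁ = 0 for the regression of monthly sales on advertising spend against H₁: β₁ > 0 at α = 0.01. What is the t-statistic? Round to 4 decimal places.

t = 2.1451

t = r·√(n − 2)/√(1 − r²) = 0.2903·√50/√0.915726 = 2.1451.
df = n − 2 = 50.
One-sided p ≈ 0.0184, which is ≥ 0.01, so fail to reject H₀.
The data do not give significant evidence of a linear association between advertising spend and monthly sales.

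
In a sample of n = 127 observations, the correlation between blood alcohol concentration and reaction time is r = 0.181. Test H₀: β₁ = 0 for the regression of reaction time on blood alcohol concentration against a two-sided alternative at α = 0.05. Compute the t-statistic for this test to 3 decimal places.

t = r·√(n − 2)/√(1 − r²) = 0.181·√125/√0.967239 = 2.058.
df = n − 2 = 125.
Two-sided p ≈ 0.0417, which is < 0.05, so reject H₀.
There is evidence of a linear association between blood alcohol concentration and reaction time.

t = 2.058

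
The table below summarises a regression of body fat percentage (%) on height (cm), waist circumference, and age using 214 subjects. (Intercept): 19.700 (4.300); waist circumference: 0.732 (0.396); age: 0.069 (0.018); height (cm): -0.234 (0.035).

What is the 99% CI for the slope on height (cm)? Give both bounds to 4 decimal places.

(-0.3250, -0.1430)

Read off: b = -0.234, SE = 0.035 for height (cm).
df = n − k − 1 = 214 − 3 − 1 = 210.
t* = t_{0.005, 210} = 2.599443.
Margin = t* × SE = 2.599443 × 0.035 = 0.090981.
CI: -0.234 ± 0.090981 → (-0.3250, -0.1430).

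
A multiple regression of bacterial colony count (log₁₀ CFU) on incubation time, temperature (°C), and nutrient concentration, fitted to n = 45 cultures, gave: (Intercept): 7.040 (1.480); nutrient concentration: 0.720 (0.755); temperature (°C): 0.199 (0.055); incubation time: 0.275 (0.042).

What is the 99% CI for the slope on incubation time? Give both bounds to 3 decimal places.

(0.162, 0.388)

Read off: b = 0.275, SE = 0.042 for incubation time.
df = n − k − 1 = 45 − 3 − 1 = 41.
t* = t_{0.005, 41} = 2.701181.
Margin = t* × SE = 2.701181 × 0.042 = 0.11345.
CI: 0.275 ± 0.11345 → (0.162, 0.388).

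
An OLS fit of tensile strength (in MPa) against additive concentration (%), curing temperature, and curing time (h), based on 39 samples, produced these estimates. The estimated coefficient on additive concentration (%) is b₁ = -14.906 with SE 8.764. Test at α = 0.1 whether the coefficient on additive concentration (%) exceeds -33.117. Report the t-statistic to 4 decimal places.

H₀: β₁ = -33.117 vs H₁: β₁ > -33.117.
t = (b₁ − β₁⁰)/SE = (-14.906 − (-33.117)) / 8.764 = 2.0779.
df = n − k − 1 = 39 − 3 − 1 = 35.
One-sided p ≈ 0.0226, which is < 0.1, so reject H₀.
There is evidence that the true slope on additive concentration (%) exceeds -33.117 MPa per unit, holding the other predictors fixed.

t = 2.0779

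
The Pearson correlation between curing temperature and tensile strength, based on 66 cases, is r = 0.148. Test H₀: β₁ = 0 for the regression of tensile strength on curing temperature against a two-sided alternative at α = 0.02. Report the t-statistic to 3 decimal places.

t = 1.197

t = r·√(n − 2)/√(1 − r²) = 0.148·√64/√0.978096 = 1.197.
df = n − 2 = 64.
Two-sided p ≈ 0.2357, which is ≥ 0.02, so fail to reject H₀.
The data do not give significant evidence of a linear association between curing temperature and tensile strength.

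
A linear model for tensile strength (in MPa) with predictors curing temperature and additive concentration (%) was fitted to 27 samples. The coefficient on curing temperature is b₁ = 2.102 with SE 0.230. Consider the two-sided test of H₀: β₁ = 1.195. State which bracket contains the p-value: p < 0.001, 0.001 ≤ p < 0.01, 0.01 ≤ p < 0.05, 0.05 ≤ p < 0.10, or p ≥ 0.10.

t = (2.102 − 1.195) / 0.230 = 3.943.
df = n − k − 1 = 27 − 2 − 1 = 24.
Two-sided p = 2·P(T_{24} > |t|) ≈ 0.0006.
So p < 0.001.

p < 0.001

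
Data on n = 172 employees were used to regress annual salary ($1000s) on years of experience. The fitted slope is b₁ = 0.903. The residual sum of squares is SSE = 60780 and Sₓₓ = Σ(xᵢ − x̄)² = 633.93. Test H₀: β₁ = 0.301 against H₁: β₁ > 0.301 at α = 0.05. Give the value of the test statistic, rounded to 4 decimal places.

t = 0.8016

MSE = SSE/(n − 2) = 60780/170 = 357.529.
SE(b₁) = √(MSE/Sₓₓ) = √(357.529/633.93) = 0.750992.
t = (0.903 − 0.301) / 0.750992 = 0.8016.
df = n − 2 = 170.
One-sided p ≈ 0.2119, which is ≥ 0.05, so fail to reject H₀.
The data do not give significant evidence that the true slope on years of experience exceeds 0.301 $1000s per unit.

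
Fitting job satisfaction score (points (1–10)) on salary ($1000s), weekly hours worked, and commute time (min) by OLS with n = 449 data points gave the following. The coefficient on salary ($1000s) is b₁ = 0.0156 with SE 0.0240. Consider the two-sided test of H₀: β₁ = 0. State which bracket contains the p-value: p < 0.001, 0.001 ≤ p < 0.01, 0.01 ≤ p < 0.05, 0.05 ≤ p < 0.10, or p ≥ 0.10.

t = 0.0156 / 0.0240 = 0.650.
df = n − k − 1 = 449 − 3 − 1 = 445.
Two-sided p = 2·P(T_{445} > |t|) ≈ 0.5160.
So p ≥ 0.10.

p ≥ 0.10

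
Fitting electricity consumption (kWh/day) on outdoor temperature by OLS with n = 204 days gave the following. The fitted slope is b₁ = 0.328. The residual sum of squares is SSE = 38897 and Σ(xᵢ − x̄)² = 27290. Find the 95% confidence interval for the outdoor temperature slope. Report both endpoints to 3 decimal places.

MSE = SSE/(n − 2) = 38897/202 = 192.559.
SE(b₁) = √(MSE/Sₓₓ) = √(192.559/27290) = 0.0840003.
df = n − 2 = 202.
t* = t_{0.025, 202} = 1.971777.
Margin = t* × SE = 1.971777 × 0.0840003 = 0.16563.
CI: 0.328 ± 0.16563 → (0.162, 0.494).
With 95% confidence, each one-unit increase in outdoor temperature is associated with a change of between 0.162 and 0.494 kWh/day in electricity consumption.

(0.162, 0.494)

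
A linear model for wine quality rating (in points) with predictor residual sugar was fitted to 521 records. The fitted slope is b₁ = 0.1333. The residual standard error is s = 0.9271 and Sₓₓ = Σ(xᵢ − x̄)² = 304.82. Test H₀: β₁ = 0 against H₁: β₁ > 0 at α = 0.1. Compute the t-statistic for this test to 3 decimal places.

SE(b₁) = s/√Sₓₓ = 0.9271/√304.82 = 0.0531013.
t = 0.1333 / 0.0531013 = 2.510.
df = n − 2 = 519.
One-sided p ≈ 0.0062, which is < 0.1, so reject H₀.
There is evidence that the true slope on residual sugar is positive.

t = 2.510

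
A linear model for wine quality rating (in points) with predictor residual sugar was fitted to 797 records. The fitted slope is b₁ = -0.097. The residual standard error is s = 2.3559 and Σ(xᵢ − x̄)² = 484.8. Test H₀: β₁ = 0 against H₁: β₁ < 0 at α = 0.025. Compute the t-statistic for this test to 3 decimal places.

SE(b₁) = s/√Sₓₓ = 2.3559/√484.8 = 0.106998.
t = -0.097 / 0.106998 = -0.907.
df = n − 2 = 795.
One-sided p ≈ 0.1825, which is ≥ 0.025, so fail to reject H₀.
The data do not give significant evidence that the true slope on residual sugar is negative.

t = -0.907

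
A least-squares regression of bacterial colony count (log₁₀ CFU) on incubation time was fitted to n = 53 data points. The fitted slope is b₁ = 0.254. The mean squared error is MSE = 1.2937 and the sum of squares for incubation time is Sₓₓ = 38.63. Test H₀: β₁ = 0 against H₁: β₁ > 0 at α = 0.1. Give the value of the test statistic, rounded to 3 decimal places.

t = 1.388

SE(b₁) = √(MSE/Sₓₓ) = √(1.2937/38.63) = 0.183001.
t = 0.254 / 0.183001 = 1.388.
df = n − 2 = 51.
One-sided p ≈ 0.0856, which is < 0.1, so reject H₀.
There is evidence that the true slope on incubation time is positive.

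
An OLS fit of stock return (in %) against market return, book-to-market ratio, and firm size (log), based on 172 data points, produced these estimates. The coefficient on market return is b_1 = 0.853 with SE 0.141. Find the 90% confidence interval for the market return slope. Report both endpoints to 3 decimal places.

df = n − k − 1 = 172 − 3 − 1 = 168.
t* = t_{0.05, 168} = 1.653974.
Margin = t* × SE = 1.653974 × 0.141 = 0.23321.
CI: 0.853 ± 0.23321 → (0.620, 1.086).
With 90% confidence, each one-unit increase in market return is associated with a change of between 0.620 and 1.086 % in stock return, holding the other predictors fixed.

(0.620, 1.086)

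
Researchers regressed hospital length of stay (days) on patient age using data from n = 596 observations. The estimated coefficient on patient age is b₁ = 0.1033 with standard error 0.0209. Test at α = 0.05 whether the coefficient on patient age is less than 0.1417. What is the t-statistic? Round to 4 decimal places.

H₀: β₁ = 0.1417 vs H₁: β₁ < 0.1417.
t = (b₁ − β₁⁰)/SE = (0.1033 − 0.1417) / 0.0209 = -1.8373.
df = n − 2 = 596 − 2 = 594.
One-sided p ≈ 0.0333, which is < 0.05, so reject H₀.
There is evidence that the true slope on patient age is below 0.1417 days per unit.

t = -1.8373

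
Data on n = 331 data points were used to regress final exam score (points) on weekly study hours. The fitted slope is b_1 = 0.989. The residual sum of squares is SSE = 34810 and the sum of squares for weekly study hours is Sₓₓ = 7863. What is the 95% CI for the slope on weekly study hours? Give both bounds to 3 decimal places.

(0.761, 1.217)

MSE = SSE/(n − 2) = 34810/329 = 105.805.
SE(b_1) = √(MSE/Sₓₓ) = √(105.805/7863) = 0.116001.
df = n − 2 = 329.
t* = t_{0.025, 329} = 1.967201.
Margin = t* × SE = 1.967201 × 0.116001 = 0.22820.
CI: 0.989 ± 0.22820 → (0.761, 1.217).
With 95% confidence, each one-unit increase in weekly study hours is associated with a change of between 0.761 and 1.217 points in final exam score.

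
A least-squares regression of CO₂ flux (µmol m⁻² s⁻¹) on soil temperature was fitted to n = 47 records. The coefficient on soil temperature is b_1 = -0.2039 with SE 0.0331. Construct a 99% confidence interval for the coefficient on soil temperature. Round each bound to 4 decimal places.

(-0.2929, -0.1149)

df = n − 2 = 47 − 2 = 45.
t* = t_{0.005, 45} = 2.689585.
Margin = t* × SE = 2.689585 × 0.0331 = 0.089025.
CI: -0.2039 ± 0.089025 → (-0.2929, -0.1149).
With 99% confidence, each one-unit increase in soil temperature is associated with a change of between -0.2929 and -0.1149 µmol m⁻² s⁻¹ in CO₂ flux.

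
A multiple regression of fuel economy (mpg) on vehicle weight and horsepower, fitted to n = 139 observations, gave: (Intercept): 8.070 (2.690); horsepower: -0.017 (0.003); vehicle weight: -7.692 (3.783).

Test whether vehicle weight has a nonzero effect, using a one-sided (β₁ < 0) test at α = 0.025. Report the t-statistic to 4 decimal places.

Read off: b = -7.692, SE = 3.783 for vehicle weight.
H₀: β₁ = 0 vs H₁: β₁ < 0.
t = -7.692 / 3.783 = -2.0333.
df = n − k − 1 = 139 − 2 − 1 = 136.
One-sided p ≈ 0.0220, which is < 0.025, so reject H₀.
There is evidence that the true slope on vehicle weight is negative, holding the other predictors fixed.

t = -2.0333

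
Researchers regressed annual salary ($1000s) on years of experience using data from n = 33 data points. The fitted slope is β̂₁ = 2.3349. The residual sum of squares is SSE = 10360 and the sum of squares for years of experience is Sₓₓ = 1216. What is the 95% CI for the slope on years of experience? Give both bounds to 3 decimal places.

MSE = SSE/(n − 2) = 10360/31 = 334.194.
SE(β̂₁) = √(MSE/Sₓₓ) = √(334.194/1216) = 0.524243.
df = n − 2 = 31.
t* = t_{0.025, 31} = 2.039513.
Margin = t* × SE = 2.039513 × 0.524243 = 1.06920.
CI: 2.3349 ± 1.06920 → (1.266, 3.404).
With 95% confidence, each one-unit increase in years of experience is associated with a change of between 1.266 and 3.404 $1000s in annual salary.

(1.266, 3.404)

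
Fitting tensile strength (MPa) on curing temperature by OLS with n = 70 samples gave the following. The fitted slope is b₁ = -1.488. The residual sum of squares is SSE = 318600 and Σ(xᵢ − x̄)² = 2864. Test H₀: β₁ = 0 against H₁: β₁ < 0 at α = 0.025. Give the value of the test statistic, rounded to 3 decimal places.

MSE = SSE/(n − 2) = 318600/68 = 4685.29.
SE(b₁) = √(MSE/Sₓₓ) = √(4685.29/2864) = 1.27903.
t = -1.488 / 1.27903 = -1.163.
df = n − 2 = 68.
One-sided p ≈ 0.1244, which is ≥ 0.025, so fail to reject H₀.
The data do not give significant evidence that the true slope on curing temperature is negative.

t = -1.163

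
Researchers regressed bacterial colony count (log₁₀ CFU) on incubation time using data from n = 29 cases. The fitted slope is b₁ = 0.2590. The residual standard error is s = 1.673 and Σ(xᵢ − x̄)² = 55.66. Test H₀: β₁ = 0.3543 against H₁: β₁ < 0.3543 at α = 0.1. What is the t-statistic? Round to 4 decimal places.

t = -0.4250

SE(b₁) = s/√Sₓₓ = 1.673/√55.66 = 0.224246.
t = (0.2590 − 0.3543) / 0.224246 = -0.4250.
df = n − 2 = 27.
One-sided p ≈ 0.3371, which is ≥ 0.1, so fail to reject H₀.
The data do not give significant evidence that the true slope on incubation time is below 0.3543 log₁₀ CFU per unit.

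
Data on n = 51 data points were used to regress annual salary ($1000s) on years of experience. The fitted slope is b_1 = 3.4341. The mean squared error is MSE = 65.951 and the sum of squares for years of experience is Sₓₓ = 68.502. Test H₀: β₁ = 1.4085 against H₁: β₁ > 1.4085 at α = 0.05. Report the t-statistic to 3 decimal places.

t = 2.064

SE(b_1) = √(MSE/Sₓₓ) = √(65.951/68.502) = 0.981203.
t = (3.4341 − 1.4085) / 0.981203 = 2.064.
df = n − 2 = 49.
One-sided p ≈ 0.0221, which is < 0.05, so reject H₀.
There is evidence that the true slope on years of experience exceeds 1.4085 $1000s per unit.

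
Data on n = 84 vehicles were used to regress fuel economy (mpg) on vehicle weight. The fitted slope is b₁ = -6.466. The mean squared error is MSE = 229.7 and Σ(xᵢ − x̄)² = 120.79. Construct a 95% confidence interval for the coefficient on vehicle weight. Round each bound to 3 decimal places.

(-9.209, -3.723)

SE(b₁) = √(MSE/Sₓₓ) = √(229.7/120.79) = 1.379.
df = n − 2 = 82.
t* = t_{0.025, 82} = 1.989319.
Margin = t* × SE = 1.989319 × 1.379 = 2.74327.
CI: -6.466 ± 2.74327 → (-9.209, -3.723).
With 95% confidence, each one-unit increase in vehicle weight is associated with a change of between -9.209 and -3.723 mpg in fuel economy.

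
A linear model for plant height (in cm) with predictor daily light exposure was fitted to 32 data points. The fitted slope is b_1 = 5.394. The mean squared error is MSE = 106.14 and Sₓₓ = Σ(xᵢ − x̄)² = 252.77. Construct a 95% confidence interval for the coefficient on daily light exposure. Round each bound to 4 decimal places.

(4.0706, 6.7174)

SE(b_1) = √(MSE/Sₓₓ) = √(106.14/252.77) = 0.648003.
df = n − 2 = 30.
t* = t_{0.025, 30} = 2.042272.
Margin = t* × SE = 2.042272 × 0.648003 = 1.323398.
CI: 5.394 ± 1.323398 → (4.0706, 6.7174).
With 95% confidence, each one-unit increase in daily light exposure is associated with a change of between 4.0706 and 6.7174 cm in plant height.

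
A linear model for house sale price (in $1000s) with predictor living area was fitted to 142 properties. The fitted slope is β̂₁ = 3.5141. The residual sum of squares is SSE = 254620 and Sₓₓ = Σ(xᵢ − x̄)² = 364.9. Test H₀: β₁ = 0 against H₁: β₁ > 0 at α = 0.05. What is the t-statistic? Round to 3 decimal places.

t = 1.574

MSE = SSE/(n − 2) = 254620/140 = 1818.71.
SE(β̂₁) = √(MSE/Sₓₓ) = √(1818.71/364.9) = 2.23252.
t = 3.5141 / 2.23252 = 1.574.
df = n − 2 = 140.
One-sided p ≈ 0.0589, which is ≥ 0.05, so fail to reject H₀.
The data do not give significant evidence that the true slope on living area is positive.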